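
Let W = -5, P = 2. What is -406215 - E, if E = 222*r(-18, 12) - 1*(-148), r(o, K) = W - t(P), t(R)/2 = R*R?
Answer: -403477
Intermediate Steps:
t(R) = 2*R² (t(R) = 2*(R*R) = 2*R²)
r(o, K) = -13 (r(o, K) = -5 - 2*2² = -5 - 2*4 = -5 - 1*8 = -5 - 8 = -13)
E = -2738 (E = 222*(-13) - 1*(-148) = -2886 + 148 = -2738)
-406215 - E = -406215 - 1*(-2738) = -406215 + 2738 = -403477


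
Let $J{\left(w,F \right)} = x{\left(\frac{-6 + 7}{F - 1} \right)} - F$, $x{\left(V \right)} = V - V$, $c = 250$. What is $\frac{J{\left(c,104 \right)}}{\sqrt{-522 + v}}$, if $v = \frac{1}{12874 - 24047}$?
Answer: $\frac{8 i \sqrt{65164366111}}{448639} \approx 4.552 i$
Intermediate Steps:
$x{\left(V \right)} = 0$
$v = - \frac{1}{11173}$ ($v = \frac{1}{-11173} = - \frac{1}{11173} \approx -8.9501 \cdot 10^{-5}$)
$J{\left(w,F \right)} = - F$ ($J{\left(w,F \right)} = 0 - F = - F$)
$\frac{J{\left(c,104 \right)}}{\sqrt{-522 + v}} = \frac{\left(-1\right) 104}{\sqrt{-522 - \frac{1}{11173}}} = - \frac{104}{\sqrt{- \frac{5832307}{11173}}} = - \frac{104}{\frac{1}{11173} i \sqrt{65164366111}} = - 104 \left(- \frac{i \sqrt{65164366111}}{5832307}\right) = \frac{8 i \sqrt{65164366111}}{448639}$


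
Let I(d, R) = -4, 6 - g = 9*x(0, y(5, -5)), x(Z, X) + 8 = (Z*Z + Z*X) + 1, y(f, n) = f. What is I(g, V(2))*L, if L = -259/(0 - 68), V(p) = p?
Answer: -259/17 ≈ -15.235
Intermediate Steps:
x(Z, X) = -7 + Z² + X*Z (x(Z, X) = -8 + ((Z*Z + Z*X) + 1) = -8 + ((Z² + X*Z) + 1) = -8 + (1 + Z² + X*Z) = -7 + Z² + X*Z)
g = 69 (g = 6 - 9*(-7 + 0² + 5*0) = 6 - 9*(-7 + 0 + 0) = 6 - 9*(-7) = 6 - 1*(-63) = 6 + 63 = 69)
L = 259/68 (L = -259/(-68) = -259*(-1/68) = 259/68 ≈ 3.8088)
I(g, V(2))*L = -4*259/68 = -259/17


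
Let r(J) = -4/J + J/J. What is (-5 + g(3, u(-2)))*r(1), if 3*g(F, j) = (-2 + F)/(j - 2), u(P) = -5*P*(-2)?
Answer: 331/22 ≈ 15.045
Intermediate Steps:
u(P) = 10*P
r(J) = 1 - 4/J (r(J) = -4/J + 1 = 1 - 4/J)
g(F, j) = (-2 + F)/(3*(-2 + j)) (g(F, j) = ((-2 + F)/(j - 2))/3 = ((-2 + F)/(-2 + j))/3 = (-2 + F)/(3*(-2 + j)))
(-5 + g(3, u(-2)))*r(1) = (-5 + (-2 + 3)/(3*(-2 + 10*(-2))))*((-4 + 1)/1) = (-5 + (1/3)*1/(-2 - 20))*(1*(-3)) = (-5 + (1/3)*1/(-22))*(-3) = (-5 + (1/3)*(-1/22)*1)*(-3) = (-5 - 1/66)*(-3) = -331/66*(-3) = 331/22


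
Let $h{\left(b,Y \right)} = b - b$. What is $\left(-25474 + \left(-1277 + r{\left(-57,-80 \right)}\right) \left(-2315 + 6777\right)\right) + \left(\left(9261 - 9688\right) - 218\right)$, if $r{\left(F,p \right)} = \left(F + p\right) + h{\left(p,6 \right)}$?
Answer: $-6335387$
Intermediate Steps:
$h{\left(b,Y \right)} = 0$
$r{\left(F,p \right)} = F + p$ ($r{\left(F,p \right)} = \left(F + p\right) + 0 = F + p$)
$\left(-25474 + \left(-1277 + r{\left(-57,-80 \right)}\right) \left(-2315 + 6777\right)\right) + \left(\left(9261 - 9688\right) - 218\right) = \left(-25474 + \left(-1277 - 137\right) \left(-2315 + 6777\right)\right) + \left(\left(9261 - 9688\right) - 218\right) = \left(-25474 + \left(-1277 - 137\right) 4462\right) - 645 = \left(-25474 - 6309268\right) - 645 = -6334742 - 645 = -6335387$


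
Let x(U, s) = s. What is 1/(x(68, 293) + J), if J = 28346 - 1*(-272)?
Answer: 1/28911 ≈ 3.4589e-5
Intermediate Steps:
J = 28618 (J = 28346 + 272 = 28618)
1/(x(68, 293) + J) = 1/(293 + 28618) = 1/28911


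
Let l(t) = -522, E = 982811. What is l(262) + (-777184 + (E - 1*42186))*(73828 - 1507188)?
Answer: -234269792282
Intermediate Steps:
l(262) + (-777184 + (E - 1*42186))*(73828 - 1507188) = -522 + (-777184 + (982811 - 1*42186))*(73828 - 1507188) = -522 + (-777184 + (982811 - 42186))*(-1433360) = -522 + (-777184 + 940625)*(-1433360) = -522 + 163441*(-1433360) = -522 - 234269791760 = -234269792282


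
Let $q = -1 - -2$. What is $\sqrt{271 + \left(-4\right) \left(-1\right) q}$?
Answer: $5 \sqrt{11} \approx 16.583$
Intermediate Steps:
$q = 1$ ($q = -1 + 2 = 1$)
$\sqrt{271 + \left(-4\right) \left(-1\right) q} = \sqrt{271 + \left(-4\right) \left(-1\right) 1} = \sqrt{271 + 4 \cdot 1} = \sqrt{271 + 4} = \sqrt{275} = 5 \sqrt{11}$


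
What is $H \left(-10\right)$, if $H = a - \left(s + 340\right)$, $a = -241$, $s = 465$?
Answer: $10460$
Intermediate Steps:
$H = -1046$ ($H = -241 - \left(465 + 340\right) = -241 - 805 = -1046$)
$H \left(-10\right) = \left(-1046\right) \left(-10\right) = 10460$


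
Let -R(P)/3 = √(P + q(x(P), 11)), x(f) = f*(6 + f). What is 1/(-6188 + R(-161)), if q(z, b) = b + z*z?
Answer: 6188/5566475531 - 75*√996403/5566475531 ≈ -1.2338e-5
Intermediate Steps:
q(z, b) = b + z²
R(P) = -3*√(11 + P + P²*(6 + P)²) (R(P) = -3*√(P + (11 + (P*(6 + P))²)) = -3*√(P + (11 + P²*(6 + P)²)) = -3*√(11 + P + P²*(6 + P)²))
1/(-6188 + R(-161)) = 1/(-6188 - 3*√(11 - 161 + (-161)²*(6 - 161)²)) = 1/(-6188 - 3*√(11 - 161 + 25921*(-155)²)) = 1/(-6188 - 3*√(11 - 161 + 25921*24025)) = 1/(-6188 - 3*√(11 - 161 + 622752025)) = 1/(-6188 - 75*√996403)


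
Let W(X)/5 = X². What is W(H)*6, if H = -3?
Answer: 270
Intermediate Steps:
W(X) = 5*X²
W(H)*6 = (5*(-3)²)*6 = (5*9)*6 = 45*6 = 270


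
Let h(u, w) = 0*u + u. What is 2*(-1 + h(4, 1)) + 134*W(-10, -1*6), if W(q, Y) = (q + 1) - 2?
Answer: -1468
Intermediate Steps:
h(u, w) = u (h(u, w) = 0 + u = u)
W(q, Y) = -1 + q (W(q, Y) = (1 + q) - 2 = -1 + q)
2*(-1 + h(4, 1)) + 134*W(-10, -1*6) = 2*(-1 + 4) + 134*(-1 - 10) = 2*3 + 134*(-11) = 6 - 1474 = -1468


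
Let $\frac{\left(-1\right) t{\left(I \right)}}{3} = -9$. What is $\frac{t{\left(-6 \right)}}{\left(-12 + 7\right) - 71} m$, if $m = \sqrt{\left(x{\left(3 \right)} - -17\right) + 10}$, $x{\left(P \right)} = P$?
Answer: $- \frac{27 \sqrt{30}}{76} \approx -1.9459$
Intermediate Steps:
$t{\left(I \right)} = 27$ ($t{\left(I \right)} = \left(-3\right) \left(-9\right) = 27$)
$m = \sqrt{30}$ ($m = \sqrt{\left(3 - -17\right) + 10} = \sqrt{\left(3 + 17\right) + 10} = \sqrt{20 + 10} = \sqrt{30} \approx 5.4772$)
$\frac{t{\left(-6 \right)}}{\left(-12 + 7\right) - 71} m = \frac{1}{\left(-12 + 7\right) - 71} \cdot 27 \sqrt{30} = \frac{1}{-5 - 71} \cdot 27 \sqrt{30} = \frac{1}{-76} \cdot 27 \sqrt{30} = \left(- \frac{1}{76}\right) 27 \sqrt{30} = - \frac{27 \sqrt{30}}{76}$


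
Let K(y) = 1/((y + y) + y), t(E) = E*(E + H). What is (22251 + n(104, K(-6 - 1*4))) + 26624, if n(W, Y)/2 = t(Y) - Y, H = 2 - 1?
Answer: 21993751/450 ≈ 48875.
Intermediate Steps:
H = 1
t(E) = E*(1 + E) (t(E) = E*(E + 1) = E*(1 + E))
K(y) = 1/(3*y) (K(y) = 1/(2*y + y) = 1/(3*y))
n(W, Y) = -2*Y + 2*Y*(1 + Y) (n(W, Y) = 2*(Y*(1 + Y) - Y) = 2*(-Y + Y*(1 + Y)) = -2*Y + 2*Y*(1 + Y))
(22251 + n(104, K(-6 - 1*4))) + 26624 = (22251 + 2*(1/(3*(-6 - 1*4)))**2) + 26624 = (22251 + 2*(1/(3*(-6 - 4)))**2) + 26624 = (22251 + 2*((1/3)/(-10))**2) + 26624 = (22251 + 2*((1/3)*(-1/10))**2) + 26624 = (22251 + 2*(-1/30)**2) + 26624 = (22251 + 2*(1/900)) + 26624 = (22251 + 1/450) + 26624 = 10012951/450 + 26624 = 21993751/450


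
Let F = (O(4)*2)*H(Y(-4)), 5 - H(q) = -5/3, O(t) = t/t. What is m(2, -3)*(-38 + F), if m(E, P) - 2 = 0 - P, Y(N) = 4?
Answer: -370/3 ≈ -123.33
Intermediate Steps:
O(t) = 1
m(E, P) = 2 - P (m(E, P) = 2 + (0 - P) = 2 - P)
H(q) = 20/3 (H(q) = 5 - (-5)/3 = 5 - 1*(-5/3) = 5 + 5/3 = 20/3)
F = 40/3 (F = (1*2)*(20/3) = 2*(20/3) = 40/3 ≈ 13.333)
m(2, -3)*(-38 + F) = (2 - 1*(-3))*(-38 + 40/3) = (2 + 3)*(-74/3) = 5*(-74/3) = -370/3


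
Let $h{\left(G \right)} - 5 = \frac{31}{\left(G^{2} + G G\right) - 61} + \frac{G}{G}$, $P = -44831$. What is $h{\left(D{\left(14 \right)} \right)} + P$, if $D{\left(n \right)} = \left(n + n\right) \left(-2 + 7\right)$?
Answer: $- \frac{1754405644}{39139} \approx -44825.0$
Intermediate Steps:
$D{\left(n \right)} = 10 n$ ($D{\left(n \right)} = 2 n 5 = 10 n$)
$h{\left(G \right)} = 6 + \frac{31}{-61 + 2 G^{2}}$ ($h{\left(G \right)} = 5 + \left(\frac{31}{\left(G^{2} + G G\right) - 61} + \frac{G}{G}\right) = 5 + \left(\frac{31}{\left(G^{2} + G^{2}\right) - 61} + 1\right) = 5 + \left(\frac{31}{2 G^{2} - 61} + 1\right) = 5 + \left(\frac{31}{-61 + 2 G^{2}} + 1\right) = 5 + \left(1 + \frac{31}{-61 + 2 G^{2}}\right) = 6 + \frac{31}{-61 + 2 G^{2}}$)
$h{\left(D{\left(14 \right)} \right)} + P = \frac{-335 + 12 \left(10 \cdot 14\right)^{2}}{-61 + 2 \left(10 \cdot 14\right)^{2}} - 44831 = \frac{-335 + 12 \cdot 140^{2}}{-61 + 2 \cdot 140^{2}} - 44831 = \frac{-335 + 12 \cdot 19600}{-61 + 2 \cdot 19600} - 44831 = \frac{-335 + 235200}{-61 + 39200} - 44831 = \frac{1}{39139} \cdot 234865 - 44831 = \frac{234865}{39139} - 44831 = - \frac{1754405644}{39139}$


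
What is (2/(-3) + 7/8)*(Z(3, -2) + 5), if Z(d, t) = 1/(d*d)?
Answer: 115/108 ≈ 1.0648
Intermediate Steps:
Z(d, t) = d**(-2)
(2/(-3) + 7/8)*(Z(3, -2) + 5) = (2/(-3) + 7/8)*(3**(-2) + 5) = (2*(-1/3) + 7*(1/8))*(1/9 + 5) = (-2/3 + 7/8)*(46/9) = (5/24)*(46/9) = 115/108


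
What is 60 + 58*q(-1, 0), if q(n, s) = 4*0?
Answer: 60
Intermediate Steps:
q(n, s) = 0
60 + 58*q(-1, 0) = 60 + 58*0 = 60 + 0 = 60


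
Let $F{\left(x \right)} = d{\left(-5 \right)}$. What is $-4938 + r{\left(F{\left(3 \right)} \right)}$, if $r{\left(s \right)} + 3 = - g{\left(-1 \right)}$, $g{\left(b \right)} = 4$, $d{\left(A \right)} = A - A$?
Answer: $-4945$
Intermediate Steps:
$d{\left(A \right)} = 0$
$F{\left(x \right)} = 0$
$r{\left(s \right)} = -7$ ($r{\left(s \right)} = -3 - 4 = -7$)
$-4938 + r{\left(F{\left(3 \right)} \right)} = -4938 - 7 = -4945$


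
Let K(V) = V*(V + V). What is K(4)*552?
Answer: 17664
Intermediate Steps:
K(V) = 2*V² (K(V) = V*(2*V) = 2*V²)
K(4)*552 = (2*4²)*552 = (2*16)*552 = 32*552 = 17664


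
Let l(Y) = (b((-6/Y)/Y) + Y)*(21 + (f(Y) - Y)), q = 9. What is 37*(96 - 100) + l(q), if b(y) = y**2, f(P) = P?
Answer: 9991/243 ≈ 41.115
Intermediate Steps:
l(Y) = 21*Y + 756/Y**4 (l(Y) = (((-6/Y)/Y)**2 + Y)*(21 + (Y - Y)) = ((-6/Y**2)**2 + Y)*(21 + 0) = (36/Y**4 + Y)*21 = (Y + 36/Y**4)*21 = 21*Y + 756/Y**4)
37*(96 - 100) + l(q) = 37*(96 - 100) + (21*9 + 756/9**4) = 37*(-4) + (189 + 756*(1/6561)) = -148 + (189 + 28/243) = -148 + 45955/243 = 9991/243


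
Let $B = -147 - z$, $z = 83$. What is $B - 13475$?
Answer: $-13705$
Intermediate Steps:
$B = -230$ ($B = -147 - 83 = -230$)
$B - 13475 = -230 - 13475 = -13705$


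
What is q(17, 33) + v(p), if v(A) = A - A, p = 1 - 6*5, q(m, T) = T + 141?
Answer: 174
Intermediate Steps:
q(m, T) = 141 + T
p = -29 (p = 1 - 30 = -29)
v(A) = 0
q(17, 33) + v(p) = (141 + 33) + 0 = 174 + 0 = 174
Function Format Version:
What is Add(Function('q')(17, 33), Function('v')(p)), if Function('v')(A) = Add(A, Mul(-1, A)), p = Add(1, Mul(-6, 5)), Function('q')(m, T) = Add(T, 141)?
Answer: 174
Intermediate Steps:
Function('q')(m, T) = Add(141, T)
p = -29 (p = Add(1, -30) = -29)
Function('v')(A) = 0
Add(Function('q')(17, 33), Function('v')(p)) = Add(Add(141, 33), 0) = Add(174, 0) = 174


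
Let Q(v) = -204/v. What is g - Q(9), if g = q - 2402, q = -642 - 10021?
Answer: -39127/3 ≈ -13042.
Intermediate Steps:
q = -10663
g = -13065 (g = -10663 - 2402 = -13065)
g - Q(9) = -13065 - (-204)/9 = -13065 - 1*(-68/3) = -13065 + 68/3 = -39127/3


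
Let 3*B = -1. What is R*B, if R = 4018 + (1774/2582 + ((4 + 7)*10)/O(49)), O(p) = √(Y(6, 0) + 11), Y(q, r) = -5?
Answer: -1729375/1291 - 55*√6/9 ≈ -1354.5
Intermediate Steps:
B = -⅓ (B = (⅓)*(-1) = -⅓ ≈ -0.33333)
O(p) = √6 (O(p) = √(-5 + 11) = √6)
R = 5188125/1291 + 55*√6/3 (R = 4018 + (1774/2582 + ((4 + 7)*10)/(√6)) = 4018 + (1774*(1/2582) + (11*10)*(√6/6)) = 4018 + (887/1291 + 110*(√6/6)) = 4018 + (887/1291 + 55*√6/3) = 5188125/1291 + 55*√6/3 ≈ 4063.6)
R*B = (5188125/1291 + 55*√6/3)*(-⅓) = -1729375/1291 - 55*√6/9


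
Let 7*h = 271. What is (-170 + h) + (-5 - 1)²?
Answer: -667/7 ≈ -95.286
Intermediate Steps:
h = 271/7 (h = (⅐)*271 = 271/7 ≈ 38.714)
(-170 + h) + (-5 - 1)² = (-170 + 271/7) + (-5 - 1)² = -919/7 + (-6)² = -919/7 + 36 = -667/7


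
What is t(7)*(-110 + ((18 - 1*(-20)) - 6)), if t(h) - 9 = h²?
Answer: -4524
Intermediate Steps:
t(h) = 9 + h²
t(7)*(-110 + ((18 - 1*(-20)) - 6)) = (9 + 7²)*(-110 + ((18 - 1*(-20)) - 6)) = (9 + 49)*(-110 + ((18 + 20) - 6)) = 58*(-110 + (38 - 6)) = 58*(-110 + 32) = 58*(-78) = -4524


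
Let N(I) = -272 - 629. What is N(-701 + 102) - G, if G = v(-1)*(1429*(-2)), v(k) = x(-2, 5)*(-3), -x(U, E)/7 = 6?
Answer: 359207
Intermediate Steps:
x(U, E) = -42 (x(U, E) = -7*6 = -42)
v(k) = 126 (v(k) = -42*(-3) = 126)
N(I) = -901
G = -360108 (G = 126*(1429*(-2)) = 126*(-2858) = -360108)
N(-701 + 102) - G = -901 - 1*(-360108) = -901 + 360108 = 359207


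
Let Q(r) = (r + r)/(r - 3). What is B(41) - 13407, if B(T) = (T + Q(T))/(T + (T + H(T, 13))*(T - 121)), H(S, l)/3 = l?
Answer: -1619847967/120821 ≈ -13407.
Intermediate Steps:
Q(r) = 2*r/(-3 + r) (Q(r) = (2*r)/(-3 + r) = 2*r/(-3 + r))
H(S, l) = 3*l
B(T) = (T + 2*T/(-3 + T))/(T + (-121 + T)*(39 + T)) (B(T) = (T + 2*T/(-3 + T))/(T + (T + 3*13)*(T - 121)) = (T + 2*T/(-3 + T))/(T + (T + 39)*(-121 + T)) = (T + 2*T/(-3 + T))/(T + (39 + T)*(-121 + T)) = (T + 2*T/(-3 + T))/(T + (-121 + T)*(39 + T)))
B(41) - 13407 = 41*(1 - 1*41)/((-3 + 41)*(4719 - 1*41**2 + 81*41)) - 13407 = 41*(1 - 41)/(38*(4719 - 1*1681 + 3321)) - 13407 = 41*(1/38)*(-40)/(4719 - 1681 + 3321) - 13407 = 41*(1/38)*(-40)/6359 - 13407 = 41*(1/38)*(1/6359)*(-40) - 13407 = -820/120821 - 13407 = -1619847967/120821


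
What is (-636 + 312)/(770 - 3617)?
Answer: 108/949 ≈ 0.11380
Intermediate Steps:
(-636 + 312)/(770 - 3617) = -324/(-2847) = -324*(-1/2847) = 108/949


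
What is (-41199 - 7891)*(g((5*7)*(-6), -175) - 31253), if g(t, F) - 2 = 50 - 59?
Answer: 1534553400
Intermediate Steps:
g(t, F) = -7 (g(t, F) = 2 + (50 - 59) = 2 - 9 = -7)
(-41199 - 7891)*(g((5*7)*(-6), -175) - 31253) = (-41199 - 7891)*(-7 - 31253) = -49090*(-31260) = 1534553400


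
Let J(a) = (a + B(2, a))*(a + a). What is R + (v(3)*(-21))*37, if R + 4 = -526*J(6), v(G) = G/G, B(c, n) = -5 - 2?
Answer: 5531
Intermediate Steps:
B(c, n) = -7
J(a) = 2*a*(-7 + a) (J(a) = (a - 7)*(a + a) = (-7 + a)*(2*a) = 2*a*(-7 + a))
v(G) = 1
R = 6308 (R = -4 - 1052*6*(-7 + 6) = -4 - 1052*6*(-1) = -4 - 526*(-12) = -4 + 6312 = 6308)
R + (v(3)*(-21))*37 = 6308 + (1*(-21))*37 = 6308 - 21*37 = 6308 - 777 = 5531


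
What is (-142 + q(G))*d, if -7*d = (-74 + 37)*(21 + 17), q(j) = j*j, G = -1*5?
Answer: -164502/7 ≈ -23500.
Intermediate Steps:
G = -5
q(j) = j**2
d = 1406/7 (d = -(-74 + 37)*(21 + 17)/7 = -(-37)*38/7 = -1/7*(-1406) = 1406/7 ≈ 200.86)
(-142 + q(G))*d = (-142 + (-5)**2)*(1406/7) = (-142 + 25)*(1406/7) = -117*1406/7 = -164502/7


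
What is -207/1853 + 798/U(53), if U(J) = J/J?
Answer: 1478487/1853 ≈ 797.89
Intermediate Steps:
U(J) = 1
-207/1853 + 798/U(53) = -207/1853 + 798/1 = -207*1/1853 + 798*1 = -207/1853 + 798 = 1478487/1853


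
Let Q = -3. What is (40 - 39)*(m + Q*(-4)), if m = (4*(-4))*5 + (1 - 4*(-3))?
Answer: -55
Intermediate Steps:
m = -67 (m = -16*5 + (1 + 12) = -80 + 13 = -67)
(40 - 39)*(m + Q*(-4)) = (40 - 39)*(-67 - 3*(-4)) = 1*(-67 + 12) = 1*(-55) = -55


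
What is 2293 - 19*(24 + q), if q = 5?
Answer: 1742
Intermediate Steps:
2293 - 19*(24 + q) = 2293 - 19*(24 + 5) = 2293 - 19*29 = 2293 - 551 = 1742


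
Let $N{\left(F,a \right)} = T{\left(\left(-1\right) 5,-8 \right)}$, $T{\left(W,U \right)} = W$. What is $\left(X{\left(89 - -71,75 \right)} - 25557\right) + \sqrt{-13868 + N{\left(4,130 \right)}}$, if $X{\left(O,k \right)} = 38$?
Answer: $-25519 + i \sqrt{13873} \approx -25519.0 + 117.78 i$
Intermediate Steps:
$N{\left(F,a \right)} = -5$ ($N{\left(F,a \right)} = \left(-1\right) 5 = -5$)
$\left(X{\left(89 - -71,75 \right)} - 25557\right) + \sqrt{-13868 + N{\left(4,130 \right)}} = \left(38 - 25557\right) + \sqrt{-13868 - 5} = -25519 + \sqrt{-13873} = -25519 + i \sqrt{13873}$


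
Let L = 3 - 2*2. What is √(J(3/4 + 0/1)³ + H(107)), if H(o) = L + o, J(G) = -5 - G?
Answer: I*√5383/8 ≈ 9.1711*I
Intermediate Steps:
L = -1 (L = 3 - 4 = -1)
H(o) = -1 + o
√(J(3/4 + 0/1)³ + H(107)) = √((-5 - (3/4 + 0/1))³ + (-1 + 107)) = √((-5 - (3*(¼) + 0*1))³ + 106) = √((-5 - (¾ + 0))³ + 106) = √((-5 - 1*¾)³ + 106) = √((-5 - ¾)³ + 106) = √((-23/4)³ + 106) = √(-12167/64 + 106) = √(-5383/64) = I*√5383/8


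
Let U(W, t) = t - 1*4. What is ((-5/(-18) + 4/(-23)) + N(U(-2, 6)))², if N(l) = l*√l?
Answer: 1373017/171396 + 86*√2/207 ≈ 8.5983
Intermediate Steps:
U(W, t) = -4 + t (U(W, t) = t - 4 = -4 + t)
N(l) = l^(3/2)
((-5/(-18) + 4/(-23)) + N(U(-2, 6)))² = ((-5/(-18) + 4/(-23)) + (-4 + 6)^(3/2))² = ((-5*(-1/18) + 4*(-1/23)) + 2^(3/2))² = ((5/18 - 4/23) + 2*√2)² = (43/414 + 2*√2)²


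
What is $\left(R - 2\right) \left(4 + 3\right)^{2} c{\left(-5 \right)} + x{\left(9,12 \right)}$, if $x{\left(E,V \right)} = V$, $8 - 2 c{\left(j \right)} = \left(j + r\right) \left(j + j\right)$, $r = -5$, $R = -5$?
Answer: $15790$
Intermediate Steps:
$c{\left(j \right)} = 4 - j \left(-5 + j\right)$ ($c{\left(j \right)} = 4 - \frac{\left(j - 5\right) \left(j + j\right)}{2} = 4 - \frac{\left(-5 + j\right) 2 j}{2} = 4 - \frac{2 j \left(-5 + j\right)}{2} = 4 - j \left(-5 + j\right)$)
$\left(R - 2\right) \left(4 + 3\right)^{2} c{\left(-5 \right)} + x{\left(9,12 \right)} = \left(-5 - 2\right) \left(4 + 3\right)^{2} \left(4 - \left(-5\right)^{2} + 5 \left(-5\right)\right) + 12 = - 7 \cdot 7^{2} \left(4 - 25 - 25\right) + 12 = \left(-7\right) 49 \left(4 - 25 - 25\right) + 12 = \left(-343\right) \left(-46\right) + 12 = 15778 + 12 = 15790$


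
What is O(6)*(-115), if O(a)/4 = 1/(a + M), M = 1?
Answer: -460/7 ≈ -65.714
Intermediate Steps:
O(a) = 4/(1 + a) (O(a) = 4/(a + 1) = 4/(1 + a))
O(6)*(-115) = (4/(1 + 6))*(-115) = (4/7)*(-115) = -460/7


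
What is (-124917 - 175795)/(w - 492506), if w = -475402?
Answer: 75178/241977 ≈ 0.31068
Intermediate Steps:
(-124917 - 175795)/(w - 492506) = (-124917 - 175795)/(-475402 - 492506) = -300712/(-967908) = -300712*(-1/967908) = 75178/241977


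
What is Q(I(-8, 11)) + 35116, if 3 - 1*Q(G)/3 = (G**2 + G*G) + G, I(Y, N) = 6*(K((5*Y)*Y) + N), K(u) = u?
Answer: -23636009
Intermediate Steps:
I(Y, N) = 6*N + 30*Y**2 (I(Y, N) = 6*((5*Y)*Y + N) = 6*(5*Y**2 + N) = 6*(N + 5*Y**2) = 6*N + 30*Y**2)
Q(G) = 9 - 6*G**2 - 3*G (Q(G) = 9 - 3*((G**2 + G*G) + G) = 9 - 3*((G**2 + G**2) + G) = 9 - 3*(2*G**2 + G) = 9 - 3*(G + 2*G**2) = 9 + (-6*G**2 - 3*G) = 9 - 6*G**2 - 3*G)
Q(I(-8, 11)) + 35116 = (9 - 6*(6*11 + 30*(-8)**2)**2 - 3*(6*11 + 30*(-8)**2)) + 35116 = (9 - 6*(66 + 30*64)**2 - 3*(66 + 30*64)) + 35116 = (9 - 6*(66 + 1920)**2 - 3*(66 + 1920)) + 35116 = (9 - 6*1986**2 - 3*1986) + 35116 = (9 - 6*3944196 - 5958) + 35116 = (9 - 23665176 - 5958) + 35116 = -23671125 + 35116 = -23636009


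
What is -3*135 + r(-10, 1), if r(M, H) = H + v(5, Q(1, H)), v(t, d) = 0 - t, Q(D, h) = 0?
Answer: -409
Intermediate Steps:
v(t, d) = -t
r(M, H) = -5 + H (r(M, H) = H - 1*5 = H - 5 = -5 + H)
-3*135 + r(-10, 1) = -3*135 + (-5 + 1) = -405 - 4 = -409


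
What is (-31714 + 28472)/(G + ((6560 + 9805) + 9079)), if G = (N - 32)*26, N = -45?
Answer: -1621/11721 ≈ -0.13830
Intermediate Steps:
G = -2002 (G = (-45 - 32)*26 = -77*26 = -2002)
(-31714 + 28472)/(G + ((6560 + 9805) + 9079)) = (-31714 + 28472)/(-2002 + ((6560 + 9805) + 9079)) = -3242/(-2002 + (16365 + 9079)) = -3242/(-2002 + 25444) = -3242/23442 = -3242*1/23442 = -1621/11721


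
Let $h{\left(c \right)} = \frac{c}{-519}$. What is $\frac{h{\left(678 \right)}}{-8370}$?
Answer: $\frac{113}{724005} \approx 0.00015608$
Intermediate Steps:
$h{\left(c \right)} = - \frac{c}{519}$ ($h{\left(c \right)} = c \left(- \frac{1}{519}\right) = - \frac{c}{519}$)
$\frac{h{\left(678 \right)}}{-8370} = \frac{\left(- \frac{1}{519}\right) 678}{-8370} = \left(- \frac{226}{173}\right) \left(- \frac{1}{8370}\right) = \frac{113}{724005}$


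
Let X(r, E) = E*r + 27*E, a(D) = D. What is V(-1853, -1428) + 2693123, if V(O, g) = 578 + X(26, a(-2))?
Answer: 2693595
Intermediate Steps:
X(r, E) = 27*E + E*r
V(O, g) = 472 (V(O, g) = 578 - 2*(27 + 26) = 578 - 2*53 = 578 - 106 = 472)
V(-1853, -1428) + 2693123 = 472 + 2693123 = 2693595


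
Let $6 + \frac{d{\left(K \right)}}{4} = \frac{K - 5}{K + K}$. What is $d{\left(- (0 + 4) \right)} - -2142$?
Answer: $\frac{4245}{2} \approx 2122.5$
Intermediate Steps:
$d{\left(K \right)} = -24 + \frac{2 \left(-5 + K\right)}{K}$ ($d{\left(K \right)} = -24 + 4 \frac{K - 5}{K + K} = -24 + 4 \frac{-5 + K}{2 K} = -24 + \frac{2 \left(-5 + K\right)}{K}$)
$d{\left(- (0 + 4) \right)} - -2142 = \left(-22 - \frac{10}{\left(-1\right) \left(0 + 4\right)}\right) - -2142 = \left(-22 - \frac{10}{\left(-1\right) 4}\right) + 2142 = \left(-22 - \frac{10}{-4}\right) + 2142 = \left(-22 - - \frac{5}{2}\right) + 2142 = \left(-22 + \frac{5}{2}\right) + 2142 = - \frac{39}{2} + 2142 = \frac{4245}{2}$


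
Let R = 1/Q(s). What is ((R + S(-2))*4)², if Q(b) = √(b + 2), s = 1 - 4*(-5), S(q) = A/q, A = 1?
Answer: 108/23 - 16*√23/23 ≈ 1.3594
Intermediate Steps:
S(q) = 1/q
s = 21 (s = 1 + 20 = 21)
Q(b) = √(2 + b)
R = √23/23 (R = 1/(√(2 + 21)) = 1/(√23) = √23/23 ≈ 0.20851)
((R + S(-2))*4)² = ((√23/23 + 1/(-2))*4)² = ((√23/23 - ½)*4)² = ((-½ + √23/23)*4)² = (-2 + 4*√23/23)²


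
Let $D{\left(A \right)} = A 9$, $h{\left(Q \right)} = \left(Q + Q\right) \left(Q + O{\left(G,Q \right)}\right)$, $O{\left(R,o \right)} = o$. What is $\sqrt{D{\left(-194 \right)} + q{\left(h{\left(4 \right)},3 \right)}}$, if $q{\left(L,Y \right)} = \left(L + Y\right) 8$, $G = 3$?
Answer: $11 i \sqrt{10} \approx 34.785 i$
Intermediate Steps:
$h{\left(Q \right)} = 4 Q^{2}$ ($h{\left(Q \right)} = \left(Q + Q\right) \left(Q + Q\right) = 2 Q 2 Q = 4 Q^{2}$)
$D{\left(A \right)} = 9 A$
$q{\left(L,Y \right)} = 8 L + 8 Y$
$\sqrt{D{\left(-194 \right)} + q{\left(h{\left(4 \right)},3 \right)}} = \sqrt{9 \left(-194\right) + \left(8 \cdot 4 \cdot 4^{2} + 8 \cdot 3\right)} = \sqrt{-1746 + \left(8 \cdot 4 \cdot 16 + 24\right)} = \sqrt{-1746 + \left(8 \cdot 64 + 24\right)} = \sqrt{-1746 + \left(512 + 24\right)} = \sqrt{-1746 + 536} = \sqrt{-1210} = 11 i \sqrt{10}$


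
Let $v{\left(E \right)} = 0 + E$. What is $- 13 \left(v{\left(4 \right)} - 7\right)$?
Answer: $39$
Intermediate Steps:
$v{\left(E \right)} = E$
$- 13 \left(v{\left(4 \right)} - 7\right) = - 13 \left(4 - 7\right) = \left(-13\right) \left(-3\right) = 39$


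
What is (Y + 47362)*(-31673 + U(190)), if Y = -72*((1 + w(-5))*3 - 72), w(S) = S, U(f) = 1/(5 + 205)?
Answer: -5074964027/3 ≈ -1.6917e+9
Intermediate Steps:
U(f) = 1/210
Y = 6048 (Y = -72*((1 - 5)*3 - 72) = -72*(-4*3 - 72) = -72*(-12 - 72) = -72*(-84) = 6048)
(Y + 47362)*(-31673 + U(190)) = (6048 + 47362)*(-31673 + 1/210) = 53410*(-6651329/210) = -5074964027/3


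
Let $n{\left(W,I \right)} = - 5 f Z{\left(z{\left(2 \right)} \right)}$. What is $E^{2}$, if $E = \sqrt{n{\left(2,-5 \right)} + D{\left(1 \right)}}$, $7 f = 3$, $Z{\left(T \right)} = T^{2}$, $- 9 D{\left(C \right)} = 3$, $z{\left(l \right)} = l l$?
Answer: $- \frac{727}{21} \approx -34.619$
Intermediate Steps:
$z{\left(l \right)} = l^{2}$
$D{\left(C \right)} = - \frac{1}{3}$ ($D{\left(C \right)} = \left(- \frac{1}{9}\right) 3 = - \frac{1}{3}$)
$f = \frac{3}{7}$ ($f = \frac{1}{7} \cdot 3 = \frac{3}{7} \approx 0.42857$)
$n{\left(W,I \right)} = - \frac{240}{7}$ ($n{\left(W,I \right)} = \left(-5\right) \frac{3}{7} \left(2^{2}\right)^{2} = - \frac{15 \cdot 4^{2}}{7} = \left(- \frac{15}{7}\right) 16 = - \frac{240}{7}$)
$E = \frac{i \sqrt{15267}}{21}$ ($E = \sqrt{- \frac{240}{7} - \frac{1}{3}} = \sqrt{- \frac{727}{21}} = \frac{i \sqrt{15267}}{21} \approx 5.8838 i$)
$E^{2} = \left(\frac{i \sqrt{15267}}{21}\right)^{2} = - \frac{727}{21}$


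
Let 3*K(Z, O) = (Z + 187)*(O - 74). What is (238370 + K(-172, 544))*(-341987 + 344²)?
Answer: -53837268720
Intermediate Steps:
K(Z, O) = (-74 + O)*(187 + Z)/3 (K(Z, O) = ((Z + 187)*(O - 74))/3 = ((187 + Z)*(-74 + O))/3 = ((-74 + O)*(187 + Z))/3 = (-74 + O)*(187 + Z)/3)
(238370 + K(-172, 544))*(-341987 + 344²) = (238370 + (-13838/3 - 74/3*(-172) + (187/3)*544 + (⅓)*544*(-172)))*(-341987 + 344²) = (238370 + (-13838/3 + 12728/3 + 101728/3 - 93568/3))*(-341987 + 118336) = (238370 + 2350)*(-223651) = 240720*(-223651) = -53837268720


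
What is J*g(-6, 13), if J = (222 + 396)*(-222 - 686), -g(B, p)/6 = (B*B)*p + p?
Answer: 1619461584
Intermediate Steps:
g(B, p) = -6*p - 6*p*B² (g(B, p) = -6*((B*B)*p + p) = -6*(B²*p + p) = -6*(p*B² + p) = -6*(p + p*B²) = -6*p - 6*p*B²)
J = -561144 (J = 618*(-908) = -561144)
J*g(-6, 13) = -(-3366864)*13*(1 + (-6)²) = -(-3366864)*13*(1 + 36) = -(-3366864)*13*37 = -561144*(-2886) = 1619461584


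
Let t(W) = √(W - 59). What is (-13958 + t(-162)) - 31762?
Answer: -45720 + I*√221 ≈ -45720.0 + 14.866*I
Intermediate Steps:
t(W) = √(-59 + W)
(-13958 + t(-162)) - 31762 = (-13958 + √(-59 - 162)) - 31762 = (-13958 + √(-221)) - 31762 = (-13958 + I*√221) - 31762 = -45720 + I*√221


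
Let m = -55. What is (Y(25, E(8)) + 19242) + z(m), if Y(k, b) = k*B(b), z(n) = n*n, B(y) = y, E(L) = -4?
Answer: 22167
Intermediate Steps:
z(n) = n²
Y(k, b) = b*k (Y(k, b) = k*b = b*k)
(Y(25, E(8)) + 19242) + z(m) = (-4*25 + 19242) + (-55)² = (-100 + 19242) + 3025 = 19142 + 3025 = 22167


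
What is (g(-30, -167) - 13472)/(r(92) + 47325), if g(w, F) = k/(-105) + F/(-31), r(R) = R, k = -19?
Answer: -43833236/154342335 ≈ -0.28400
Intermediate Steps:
g(w, F) = 19/105 - F/31 (g(w, F) = -19/(-105) + F/(-31) = -19*(-1/105) + F*(-1/31) = 19/105 - F/31)
(g(-30, -167) - 13472)/(r(92) + 47325) = ((19/105 - 1/31*(-167)) - 13472)/(92 + 47325) = ((19/105 + 167/31) - 13472)/47417 = (18124/3255 - 13472)*(1/47417) = -43833236/3255*1/47417 = -43833236/154342335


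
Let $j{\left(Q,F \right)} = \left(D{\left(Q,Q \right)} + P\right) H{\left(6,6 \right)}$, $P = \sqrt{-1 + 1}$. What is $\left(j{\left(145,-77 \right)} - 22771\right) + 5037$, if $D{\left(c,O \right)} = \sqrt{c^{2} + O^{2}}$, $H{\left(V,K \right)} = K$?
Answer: $-17734 + 870 \sqrt{2} \approx -16504.0$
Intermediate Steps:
$D{\left(c,O \right)} = \sqrt{O^{2} + c^{2}}$
$P = 0$ ($P = \sqrt{0} = 0$)
$j{\left(Q,F \right)} = 6 \sqrt{2} \sqrt{Q^{2}}$ ($j{\left(Q,F \right)} = \left(\sqrt{Q^{2} + Q^{2}} + 0\right) 6 = \left(\sqrt{2 Q^{2}} + 0\right) 6 = \left(\sqrt{2} \sqrt{Q^{2}} + 0\right) 6 = \sqrt{2} \sqrt{Q^{2}} \cdot 6 = 6 \sqrt{2} \sqrt{Q^{2}}$)
$\left(j{\left(145,-77 \right)} - 22771\right) + 5037 = \left(6 \sqrt{2} \sqrt{145^{2}} - 22771\right) + 5037 = \left(6 \sqrt{2} \sqrt{21025} - 22771\right) + 5037 = \left(6 \sqrt{2} \cdot 145 - 22771\right) + 5037 = \left(870 \sqrt{2} - 22771\right) + 5037 = \left(-22771 + 870 \sqrt{2}\right) + 5037 = -17734 + 870 \sqrt{2}$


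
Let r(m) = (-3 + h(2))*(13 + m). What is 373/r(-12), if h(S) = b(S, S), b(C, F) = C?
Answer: -373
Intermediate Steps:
h(S) = S
r(m) = -13 - m (r(m) = (-3 + 2)*(13 + m) = -(13 + m) = -13 - m)
373/r(-12) = 373/(-13 - 1*(-12)) = 373/(-13 + 12) = 373/(-1) = 373*(-1) = -373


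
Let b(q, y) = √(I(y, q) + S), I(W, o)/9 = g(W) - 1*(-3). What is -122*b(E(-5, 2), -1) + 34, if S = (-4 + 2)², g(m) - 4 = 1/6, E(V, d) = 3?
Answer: 34 - 61*√274 ≈ -975.73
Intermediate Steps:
g(m) = 25/6 (g(m) = 4 + 1/6 = 4 + ⅙ = 25/6)
S = 4 (S = (-2)² = 4)
I(W, o) = 129/2 (I(W, o) = 9*(25/6 - 1*(-3)) = 9*(25/6 + 3) = 9*(43/6) = 129/2)
b(q, y) = √274/2 (b(q, y) = √(129/2 + 4) = √(137/2) = √274/2)
-122*b(E(-5, 2), -1) + 34 = -61*√274 + 34 = 34 - 61*√274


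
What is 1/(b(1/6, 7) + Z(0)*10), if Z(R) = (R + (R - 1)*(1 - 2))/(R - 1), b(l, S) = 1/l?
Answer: -¼ ≈ -0.25000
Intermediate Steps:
Z(R) = 1/(-1 + R) (Z(R) = (R + (-1 + R)*(-1))/(-1 + R) = (R + (1 - R))/(-1 + R) = 1/(-1 + R))
1/(b(1/6, 7) + Z(0)*10) = 1/(1/(1/6) + 10/(-1 + 0)) = 1/(1/(⅙) + 10/(-1)) = 1/(6 - 1*10) = 1/(6 - 10) = 1/(-4) = -¼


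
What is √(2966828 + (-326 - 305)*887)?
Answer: 3*√267459 ≈ 1551.5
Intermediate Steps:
√(2966828 + (-326 - 305)*887) = √(2966828 - 631*887) = √(2966828 - 559697) = √2407131 = 3*√267459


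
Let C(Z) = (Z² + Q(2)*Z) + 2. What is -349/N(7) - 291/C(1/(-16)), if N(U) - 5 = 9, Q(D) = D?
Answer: -1210813/6734 ≈ -179.81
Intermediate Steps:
N(U) = 14 (N(U) = 5 + 9 = 14)
C(Z) = 2 + Z² + 2*Z (C(Z) = (Z² + 2*Z) + 2 = 2 + Z² + 2*Z)
-349/N(7) - 291/C(1/(-16)) = -349/14 - 291/(2 + (1/(-16))² + 2/(-16)) = -349*1/14 - 291/(2 + (-1/16)² + 2*(-1/16)) = -349/14 - 291/(2 + 1/256 - ⅛) = -349/14 - 291/481/256 = -349/14 - 291*256/481 = -349/14 - 74496/481 = -1210813/6734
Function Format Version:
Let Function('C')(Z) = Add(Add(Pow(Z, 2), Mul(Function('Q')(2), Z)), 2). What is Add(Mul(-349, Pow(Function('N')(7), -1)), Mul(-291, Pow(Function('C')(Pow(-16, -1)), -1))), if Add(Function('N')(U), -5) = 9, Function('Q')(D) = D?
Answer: Rational(-1210813, 6734) ≈ -179.81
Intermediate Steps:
Function('N')(U) = 14 (Function('N')(U) = Add(5, 9) = 14)
Function('C')(Z) = Add(2, Pow(Z, 2), Mul(2, Z)) (Function('C')(Z) = Add(Add(Pow(Z, 2), Mul(2, Z)), 2) = Add(2, Pow(Z, 2), Mul(2, Z)))
Add(Mul(-349, Pow(Function('N')(7), -1)), Mul(-291, Pow(Function('C')(Pow(-16, -1)), -1))) = Add(Mul(-349, Pow(14, -1)), Mul(-291, Pow(Add(2, Pow(Pow(-16, -1), 2), Mul(2, Pow(-16, -1))), -1))) = Add(Mul(-349, Rational(1, 14)), Mul(-291, Pow(Add(2, Pow(Rational(-1, 16), 2), Mul(2, Rational(-1, 16))), -1))) = Add(Rational(-349, 14), Mul(-291, Pow(Add(2, Rational(1, 256), Rational(-1, 8)), -1))) = Add(Rational(-349, 14), Mul(-291, Pow(Rational(481, 256), -1))) = Add(Rational(-349, 14), Mul(-291, Rational(256, 481))) = Add(Rational(-349, 14), Rational(-74496, 481)) = Rational(-1210813, 6734)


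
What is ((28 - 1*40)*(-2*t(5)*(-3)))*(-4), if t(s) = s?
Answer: 1440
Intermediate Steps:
((28 - 1*40)*(-2*t(5)*(-3)))*(-4) = ((28 - 1*40)*(-2*5*(-3)))*(-4) = ((28 - 40)*(-10*(-3)))*(-4) = -12*30*(-4) = -360*(-4) = 1440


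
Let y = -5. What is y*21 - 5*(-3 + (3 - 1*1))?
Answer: -100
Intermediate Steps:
y*21 - 5*(-3 + (3 - 1*1)) = -5*21 - 5*(-3 + (3 - 1*1)) = -105 - 5*(-3 + (3 - 1)) = -105 - 5*(-3 + 2) = -105 - 5*(-1) = -105 + 5 = -100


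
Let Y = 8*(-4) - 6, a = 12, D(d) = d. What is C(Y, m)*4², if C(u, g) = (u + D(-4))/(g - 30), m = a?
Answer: 112/3 ≈ 37.333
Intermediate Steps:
m = 12
Y = -38 (Y = -32 - 6 = -38)
C(u, g) = (-4 + u)/(-30 + g) (C(u, g) = (u - 4)/(g - 30) = (-4 + u)/(-30 + g))
C(Y, m)*4² = ((-4 - 38)/(-30 + 12))*4² = (-42/(-18))*16 = -1/18*(-42)*16 = (7/3)*16 = 112/3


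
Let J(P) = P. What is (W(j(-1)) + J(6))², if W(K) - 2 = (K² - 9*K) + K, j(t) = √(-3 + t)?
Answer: -240 - 128*I ≈ -240.0 - 128.0*I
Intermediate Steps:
W(K) = 2 + K² - 8*K (W(K) = 2 + ((K² - 9*K) + K) = 2 + (K² - 8*K) = 2 + K² - 8*K)
(W(j(-1)) + J(6))² = ((2 + (√(-3 - 1))² - 8*√(-3 - 1)) + 6)² = ((2 + (√(-4))² - 16*I) + 6)² = ((2 + (2*I)² - 16*I) + 6)² = ((2 - 4 - 16*I) + 6)² = ((-2 - 16*I) + 6)² = (4 - 16*I)²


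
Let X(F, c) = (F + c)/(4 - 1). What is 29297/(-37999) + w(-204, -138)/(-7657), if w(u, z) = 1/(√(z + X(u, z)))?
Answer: -29297/37999 + I*√7/321594 ≈ -0.77099 + 8.227e-6*I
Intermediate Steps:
X(F, c) = F/3 + c/3 (X(F, c) = (F + c)/3 = (F + c)*(⅓) = F/3 + c/3)
w(u, z) = (u/3 + 4*z/3)^(-½) (w(u, z) = 1/(√(z + (u/3 + z/3))) = 1/(√(u/3 + 4*z/3)) = (u/3 + 4*z/3)^(-½))
29297/(-37999) + w(-204, -138)/(-7657) = 29297/(-37999) + (√3/√(-204 + 4*(-138)))/(-7657) = 29297*(-1/37999) + (√3/√(-204 - 552))*(-1/7657) = -29297/37999 + (√3/√(-756))*(-1/7657) = -29297/37999 + (√3*(-I*√21/126))*(-1/7657) = -29297/37999 - I*√7/42*(-1/7657) = -29297/37999 + I*√7/321594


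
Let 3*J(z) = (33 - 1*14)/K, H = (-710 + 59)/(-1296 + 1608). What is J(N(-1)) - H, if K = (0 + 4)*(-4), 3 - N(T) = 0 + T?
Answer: 1055/624 ≈ 1.6907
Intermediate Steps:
N(T) = 3 - T (N(T) = 3 - (0 + T) = 3 - T)
H = -217/104 (H = -651/312 = -651*1/312 = -217/104 ≈ -2.0865)
K = -16 (K = 4*(-4) = -16)
J(z) = -19/48 (J(z) = ((33 - 1*14)/(-16))/3 = ((33 - 14)*(-1/16))/3 = (19*(-1/16))/3 = (⅓)*(-19/16) = -19/48)
J(N(-1)) - H = -19/48 - 1*(-217/104) = -19/48 + 217/104 = 1055/624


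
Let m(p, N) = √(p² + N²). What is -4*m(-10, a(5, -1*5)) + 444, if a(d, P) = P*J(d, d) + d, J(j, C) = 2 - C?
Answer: 444 - 40*√5 ≈ 354.56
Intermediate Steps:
a(d, P) = d + P*(2 - d) (a(d, P) = P*(2 - d) + d = d + P*(2 - d))
m(p, N) = √(N² + p²)
-4*m(-10, a(5, -1*5)) + 444 = -4*√((5 - (-1*5)*(-2 + 5))² + (-10)²) + 444 = -4*√((5 - 1*(-5)*3)² + 100) + 444 = -4*√((5 + 15)² + 100) + 444 = -4*√(20² + 100) + 444 = -4*√(400 + 100) + 444 = -40*√5 + 444 = 444 - 40*√5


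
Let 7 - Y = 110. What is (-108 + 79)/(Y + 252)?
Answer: -29/149 ≈ -0.19463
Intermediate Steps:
Y = -103 (Y = 7 - 1*110 = 7 - 110 = -103)
(-108 + 79)/(Y + 252) = (-108 + 79)/(-103 + 252) = -29/149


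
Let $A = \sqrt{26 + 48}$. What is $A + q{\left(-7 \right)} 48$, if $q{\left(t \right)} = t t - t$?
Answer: $2688 + \sqrt{74} \approx 2696.6$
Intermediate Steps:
$A = \sqrt{74} \approx 8.6023$
$q{\left(t \right)} = t^{2} - t$
$A + q{\left(-7 \right)} 48 = \sqrt{74} + - 7 \left(-1 - 7\right) 48 = \sqrt{74} + \left(-7\right) \left(-8\right) 48 = \sqrt{74} + 56 \cdot 48 = \sqrt{74} + 2688 = 2688 + \sqrt{74}$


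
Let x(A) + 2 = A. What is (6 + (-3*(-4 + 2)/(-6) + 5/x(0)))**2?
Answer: 25/4 ≈ 6.2500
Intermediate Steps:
x(A) = -2 + A
(6 + (-3*(-4 + 2)/(-6) + 5/x(0)))**2 = (6 + (-3*(-4 + 2)/(-6) + 5/(-2 + 0)))**2 = (6 + (-3*(-2)*(-1/6) + 5/(-2)))**2 = (6 + (6*(-1/6) + 5*(-1/2)))**2 = (6 + (-1 - 5/2))**2 = (6 - 7/2)**2 = (5/2)**2 = 25/4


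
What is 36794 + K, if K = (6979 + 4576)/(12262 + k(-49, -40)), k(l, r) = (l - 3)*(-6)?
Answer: 462659311/12574 ≈ 36795.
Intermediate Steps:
k(l, r) = 18 - 6*l (k(l, r) = (-3 + l)*(-6) = 18 - 6*l)
K = 11555/12574 (K = (6979 + 4576)/(12262 + (18 - 6*(-49))) = 11555/(12262 + (18 + 294)) = 11555/(12262 + 312) = 11555/12574 ≈ 0.91896)
36794 + K = 36794 + 11555/12574 = 462659311/12574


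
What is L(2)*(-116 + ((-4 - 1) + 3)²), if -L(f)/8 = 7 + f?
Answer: 8064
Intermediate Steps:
L(f) = -56 - 8*f (L(f) = -8*(7 + f) = -56 - 8*f)
L(2)*(-116 + ((-4 - 1) + 3)²) = (-56 - 8*2)*(-116 + ((-4 - 1) + 3)²) = (-56 - 16)*(-116 + (-5 + 3)²) = -72*(-116 + (-2)²) = -72*(-116 + 4) = -72*(-112) = 8064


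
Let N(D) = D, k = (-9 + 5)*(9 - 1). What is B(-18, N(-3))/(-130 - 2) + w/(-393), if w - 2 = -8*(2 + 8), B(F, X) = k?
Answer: 1906/4323 ≈ 0.44090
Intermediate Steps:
k = -32 (k = -4*8 = -32)
B(F, X) = -32
w = -78 (w = 2 - 8*(2 + 8) = 2 - 8*10 = 2 - 80 = -78)
B(-18, N(-3))/(-130 - 2) + w/(-393) = -32/(-130 - 2) - 78/(-393) = -32/(-132) - 78*(-1/393) = -32*(-1/132) + 26/131 = 8/33 + 26/131 = 1906/4323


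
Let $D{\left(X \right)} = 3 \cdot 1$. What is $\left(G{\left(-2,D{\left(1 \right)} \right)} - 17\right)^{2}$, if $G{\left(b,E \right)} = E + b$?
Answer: $256$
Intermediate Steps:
$D{\left(X \right)} = 3$
$\left(G{\left(-2,D{\left(1 \right)} \right)} - 17\right)^{2} = \left(\left(3 - 2\right) - 17\right)^{2} = \left(1 - 17\right)^{2} = \left(-16\right)^{2} = 256$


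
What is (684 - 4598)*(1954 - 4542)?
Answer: 10129432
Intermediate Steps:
(684 - 4598)*(1954 - 4542) = -3914*(-2588) = 10129432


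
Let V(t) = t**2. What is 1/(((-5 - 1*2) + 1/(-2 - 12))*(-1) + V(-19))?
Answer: 14/5153 ≈ 0.0027169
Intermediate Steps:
1/(((-5 - 1*2) + 1/(-2 - 12))*(-1) + V(-19)) = 1/(((-5 - 1*2) + 1/(-2 - 12))*(-1) + (-19)**2) = 1/(((-5 - 2) + 1/(-14))*(-1) + 361) = 1/((-7 - 1/14)*(-1) + 361) = 1/(-99/14*(-1) + 361) = 1/(99/14 + 361) = 1/(5153/14) = 14/5153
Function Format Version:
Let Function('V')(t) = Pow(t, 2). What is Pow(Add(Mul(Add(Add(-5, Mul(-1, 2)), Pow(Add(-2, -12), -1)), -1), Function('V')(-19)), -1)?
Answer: Rational(14, 5153) ≈ 0.0027169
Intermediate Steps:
Pow(Add(Mul(Add(Add(-5, Mul(-1, 2)), Pow(Add(-2, -12), -1)), -1), Function('V')(-19)), -1) = Pow(Add(Mul(Add(Add(-5, Mul(-1, 2)), Pow(Add(-2, -12), -1)), -1), Pow(-19, 2)), -1) = Pow(Add(Mul(Add(Add(-5, -2), Pow(-14, -1)), -1), 361), -1) = Pow(Add(Mul(Add(-7, Rational(-1, 14)), -1), 361), -1) = Pow(Add(Mul(Rational(-99, 14), -1), 361), -1) = Pow(Add(Rational(99, 14), 361), -1) = Pow(Rational(5153, 14), -1) = Rational(14, 5153)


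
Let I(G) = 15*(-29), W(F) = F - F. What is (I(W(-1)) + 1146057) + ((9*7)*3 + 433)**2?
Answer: 1532506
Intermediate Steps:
W(F) = 0
I(G) = -435
(I(W(-1)) + 1146057) + ((9*7)*3 + 433)**2 = (-435 + 1146057) + ((9*7)*3 + 433)**2 = 1145622 + (63*3 + 433)**2 = 1145622 + (189 + 433)**2 = 1145622 + 622**2 = 1145622 + 386884 = 1532506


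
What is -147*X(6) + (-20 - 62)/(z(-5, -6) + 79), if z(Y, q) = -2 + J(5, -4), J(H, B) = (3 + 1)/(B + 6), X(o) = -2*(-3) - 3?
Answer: -34921/79 ≈ -442.04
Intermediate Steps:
X(o) = 3 (X(o) = 6 - 3 = 3)
J(H, B) = 4/(6 + B)
z(Y, q) = 0 (z(Y, q) = -2 + 4/(6 - 4) = -2 + 4/2 = -2 + 4*(½) = -2 + 2 = 0)
-147*X(6) + (-20 - 62)/(z(-5, -6) + 79) = -147*3 + (-20 - 62)/(0 + 79) = -441 - 82/79 = -34921/79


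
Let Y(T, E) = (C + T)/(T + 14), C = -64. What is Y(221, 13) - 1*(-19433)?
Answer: 4566912/235 ≈ 19434.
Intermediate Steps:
Y(T, E) = (-64 + T)/(14 + T) (Y(T, E) = (-64 + T)/(T + 14) = (-64 + T)/(14 + T))
Y(221, 13) - 1*(-19433) = (-64 + 221)/(14 + 221) - 1*(-19433) = 157/235 + 19433 = 4566912/235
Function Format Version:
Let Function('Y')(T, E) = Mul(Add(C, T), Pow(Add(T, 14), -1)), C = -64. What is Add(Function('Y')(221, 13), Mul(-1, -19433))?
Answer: Rational(4566912, 235) ≈ 19434.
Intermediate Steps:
Function('Y')(T, E) = Mul(Pow(Add(14, T), -1), Add(-64, T)) (Function('Y')(T, E) = Mul(Add(-64, T), Pow(Add(T, 14), -1)) = Mul(Add(-64, T), Pow(Add(14, T), -1)) = Mul(Pow(Add(14, T), -1), Add(-64, T)))
Add(Function('Y')(221, 13), Mul(-1, -19433)) = Add(Mul(Pow(Add(14, 221), -1), Add(-64, 221)), Mul(-1, -19433)) = Add(Mul(Pow(235, -1), 157), 19433) = Add(Mul(Rational(1, 235), 157), 19433) = Add(Rational(157, 235), 19433) = Rational(4566912, 235)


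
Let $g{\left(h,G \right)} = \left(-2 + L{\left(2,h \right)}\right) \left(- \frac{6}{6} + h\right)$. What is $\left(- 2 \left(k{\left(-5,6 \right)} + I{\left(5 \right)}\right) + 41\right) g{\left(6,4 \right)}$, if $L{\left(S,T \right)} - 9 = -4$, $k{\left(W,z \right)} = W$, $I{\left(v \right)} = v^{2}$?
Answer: $15$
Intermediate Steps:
$L{\left(S,T \right)} = 5$ ($L{\left(S,T \right)} = 9 - 4 = 5$)
$g{\left(h,G \right)} = -3 + 3 h$ ($g{\left(h,G \right)} = \left(-2 + 5\right) \left(- \frac{6}{6} + h\right) = 3 \left(\left(-6\right) \frac{1}{6} + h\right) = 3 \left(-1 + h\right) = -3 + 3 h$)
$\left(- 2 \left(k{\left(-5,6 \right)} + I{\left(5 \right)}\right) + 41\right) g{\left(6,4 \right)} = \left(- 2 \left(-5 + 5^{2}\right) + 41\right) \left(-3 + 3 \cdot 6\right) = \left(- 2 \left(-5 + 25\right) + 41\right) \left(-3 + 18\right) = \left(\left(-2\right) 20 + 41\right) 15 = \left(-40 + 41\right) 15 = 1 \cdot 15 = 15$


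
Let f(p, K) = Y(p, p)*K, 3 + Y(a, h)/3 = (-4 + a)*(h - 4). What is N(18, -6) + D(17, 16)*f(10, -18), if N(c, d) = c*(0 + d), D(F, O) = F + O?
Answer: -58914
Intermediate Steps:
N(c, d) = c*d
Y(a, h) = -9 + 3*(-4 + a)*(-4 + h) (Y(a, h) = -9 + 3*((-4 + a)*(h - 4)) = -9 + 3*((-4 + a)*(-4 + h)) = -9 + 3*(-4 + a)*(-4 + h))
f(p, K) = K*(39 - 24*p + 3*p**2) (f(p, K) = (39 - 12*p - 12*p + 3*p*p)*K = (39 - 12*p - 12*p + 3*p**2)*K = (39 - 24*p + 3*p**2)*K = K*(39 - 24*p + 3*p**2))
N(18, -6) + D(17, 16)*f(10, -18) = 18*(-6) + (17 + 16)*(3*(-18)*(13 + 10**2 - 8*10)) = -108 + 33*(3*(-18)*(13 + 100 - 80)) = -108 + 33*(3*(-18)*33) = -108 + 33*(-1782) = -108 - 58806 = -58914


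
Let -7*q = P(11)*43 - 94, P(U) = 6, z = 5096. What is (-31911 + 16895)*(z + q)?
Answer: -533188128/7 ≈ -7.6170e+7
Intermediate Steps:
q = -164/7 (q = -(6*43 - 94)/7 = -(258 - 94)/7 = -⅐*164 = -164/7 ≈ -23.429)
(-31911 + 16895)*(z + q) = (-31911 + 16895)*(5096 - 164/7) = -15016*35508/7 = -533188128/7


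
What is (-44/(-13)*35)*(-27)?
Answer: -41580/13 ≈ -3198.5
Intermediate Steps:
(-44/(-13)*35)*(-27) = (-44*(-1/13)*35)*(-27) = ((44/13)*35)*(-27) = (1540/13)*(-27) = -41580/13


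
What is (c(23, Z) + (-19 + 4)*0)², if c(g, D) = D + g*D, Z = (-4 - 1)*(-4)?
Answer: 230400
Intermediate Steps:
Z = 20 (Z = -5*(-4) = 20)
c(g, D) = D + D*g
(c(23, Z) + (-19 + 4)*0)² = (20*(1 + 23) + (-19 + 4)*0)² = (20*24 - 15*0)² = (480 + 0)² = 480² = 230400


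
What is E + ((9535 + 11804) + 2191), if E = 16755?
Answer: 40285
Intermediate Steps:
E + ((9535 + 11804) + 2191) = 16755 + ((9535 + 11804) + 2191) = 16755 + (21339 + 2191) = 16755 + 23530 = 40285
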